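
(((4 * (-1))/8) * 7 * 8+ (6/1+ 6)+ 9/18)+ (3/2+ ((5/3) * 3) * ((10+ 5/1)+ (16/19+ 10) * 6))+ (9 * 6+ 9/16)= 134011/304 = 440.83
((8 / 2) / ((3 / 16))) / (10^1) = 32/15 = 2.13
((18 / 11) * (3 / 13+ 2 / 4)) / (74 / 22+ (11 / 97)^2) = 536313/1514344 = 0.35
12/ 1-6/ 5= 54/5 = 10.80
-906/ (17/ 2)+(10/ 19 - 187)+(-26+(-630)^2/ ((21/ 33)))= 201352043/323 = 623380.94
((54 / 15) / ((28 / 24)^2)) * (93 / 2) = 30132/245 = 122.99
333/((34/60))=9990/17 = 587.65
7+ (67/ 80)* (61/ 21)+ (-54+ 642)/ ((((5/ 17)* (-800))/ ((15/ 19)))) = 1190591/159600 = 7.46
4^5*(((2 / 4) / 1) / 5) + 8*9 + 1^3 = 877/5 = 175.40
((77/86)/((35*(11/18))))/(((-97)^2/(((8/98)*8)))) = 288/99123815 = 0.00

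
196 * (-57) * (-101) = 1128372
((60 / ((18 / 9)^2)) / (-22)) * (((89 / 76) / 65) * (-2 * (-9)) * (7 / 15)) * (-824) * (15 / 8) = 1732563/10868 = 159.42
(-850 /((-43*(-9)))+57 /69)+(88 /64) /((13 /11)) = -191467/925704 = -0.21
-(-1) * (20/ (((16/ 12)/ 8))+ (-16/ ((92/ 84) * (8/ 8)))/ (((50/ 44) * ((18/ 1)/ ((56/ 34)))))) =3484504/29325 = 118.82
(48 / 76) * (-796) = -9552/19 = -502.74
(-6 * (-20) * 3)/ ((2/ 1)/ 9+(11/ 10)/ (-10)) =324000/101 = 3207.92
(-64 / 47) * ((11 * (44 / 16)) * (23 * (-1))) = 44528/47 = 947.40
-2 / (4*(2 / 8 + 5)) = -2/21 = -0.10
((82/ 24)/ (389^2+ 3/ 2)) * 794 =0.02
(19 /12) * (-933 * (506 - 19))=-2877683/4 = -719420.75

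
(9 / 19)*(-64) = -576/19 = -30.32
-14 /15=-0.93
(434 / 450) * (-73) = -15841/225 = -70.40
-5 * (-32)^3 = 163840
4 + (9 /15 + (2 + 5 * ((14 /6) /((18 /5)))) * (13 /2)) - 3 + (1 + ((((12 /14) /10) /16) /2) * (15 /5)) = 1108987/30240 = 36.67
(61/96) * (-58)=-1769/48 = -36.85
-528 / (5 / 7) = -3696/5 = -739.20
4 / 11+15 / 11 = 19/11 = 1.73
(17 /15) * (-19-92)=-629/5 = -125.80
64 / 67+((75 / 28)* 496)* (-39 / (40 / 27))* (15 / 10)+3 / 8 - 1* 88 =-197162475/3752 = -52548.63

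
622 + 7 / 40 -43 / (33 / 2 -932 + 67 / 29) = 622.22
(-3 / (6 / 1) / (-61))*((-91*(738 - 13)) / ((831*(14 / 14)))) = -65975/101382 = -0.65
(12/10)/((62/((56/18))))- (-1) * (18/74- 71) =-1216334/17205 = -70.70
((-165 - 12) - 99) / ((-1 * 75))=92/25 = 3.68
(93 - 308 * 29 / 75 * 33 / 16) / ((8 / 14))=-106841/400 = -267.10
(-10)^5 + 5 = -99995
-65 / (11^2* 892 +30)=-65/107962 = 0.00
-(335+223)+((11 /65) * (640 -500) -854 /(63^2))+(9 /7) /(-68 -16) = -110322263/206388 = -534.54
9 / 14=0.64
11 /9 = 1.22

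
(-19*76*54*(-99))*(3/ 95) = 1218888/5 = 243777.60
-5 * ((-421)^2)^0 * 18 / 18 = -5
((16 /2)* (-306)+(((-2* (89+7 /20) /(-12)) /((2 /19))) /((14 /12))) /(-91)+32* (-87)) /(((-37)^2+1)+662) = -133345313/51775360 = -2.58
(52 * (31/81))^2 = 2598544/6561 = 396.06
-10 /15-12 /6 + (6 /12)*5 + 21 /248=-61/744 = -0.08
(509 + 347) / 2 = 428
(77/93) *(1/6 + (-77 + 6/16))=-141295/2232 = -63.30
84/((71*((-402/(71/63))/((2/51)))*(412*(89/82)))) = -82/281912751 = 0.00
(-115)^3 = -1520875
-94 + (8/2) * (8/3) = -250/3 = -83.33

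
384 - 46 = 338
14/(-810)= -0.02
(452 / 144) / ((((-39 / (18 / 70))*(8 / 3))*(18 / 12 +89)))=-113/1317680 = 0.00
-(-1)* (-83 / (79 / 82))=-6806/79 = -86.15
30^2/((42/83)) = 12450/7 = 1778.57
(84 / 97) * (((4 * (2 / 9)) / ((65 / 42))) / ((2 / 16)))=25088/6305 = 3.98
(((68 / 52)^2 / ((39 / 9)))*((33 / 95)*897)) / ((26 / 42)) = 41457339/208715 = 198.63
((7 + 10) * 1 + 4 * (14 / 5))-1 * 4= 121/5 = 24.20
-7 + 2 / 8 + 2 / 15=-397/60 = -6.62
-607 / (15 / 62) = -37634/15 = -2508.93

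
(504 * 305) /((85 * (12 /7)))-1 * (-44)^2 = -14978/17 = -881.06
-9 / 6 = -3/2 = -1.50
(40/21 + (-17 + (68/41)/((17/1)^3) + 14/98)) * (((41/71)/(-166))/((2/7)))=1860251/10218462 = 0.18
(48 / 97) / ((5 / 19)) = 912/485 = 1.88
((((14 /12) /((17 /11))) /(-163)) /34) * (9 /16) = -231/3014848 = 0.00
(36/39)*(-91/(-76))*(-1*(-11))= 231/19 = 12.16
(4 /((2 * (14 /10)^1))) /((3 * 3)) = 10/63 = 0.16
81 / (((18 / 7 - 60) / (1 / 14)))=-0.10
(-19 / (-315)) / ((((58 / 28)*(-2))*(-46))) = 19/60030 = 0.00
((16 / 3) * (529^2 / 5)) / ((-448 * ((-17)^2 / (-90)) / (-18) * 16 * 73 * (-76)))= 7555707/179577664 = 0.04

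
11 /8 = 1.38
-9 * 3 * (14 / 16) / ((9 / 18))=-189/4 = -47.25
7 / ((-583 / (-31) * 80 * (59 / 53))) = 217/51920 = 0.00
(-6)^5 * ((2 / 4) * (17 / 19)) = -66096/19 = -3478.74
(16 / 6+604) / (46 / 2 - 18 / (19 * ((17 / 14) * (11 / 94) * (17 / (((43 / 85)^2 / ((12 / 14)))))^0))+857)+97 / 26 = 66942937/15126891 = 4.43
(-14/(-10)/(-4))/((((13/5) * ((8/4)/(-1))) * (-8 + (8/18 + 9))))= 63/1352 = 0.05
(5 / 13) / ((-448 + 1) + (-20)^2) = -5/611 = -0.01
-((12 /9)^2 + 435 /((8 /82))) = -160579/36 = -4460.53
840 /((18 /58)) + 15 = 8165/3 = 2721.67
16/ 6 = 8/3 = 2.67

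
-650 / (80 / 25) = -1625/8 = -203.12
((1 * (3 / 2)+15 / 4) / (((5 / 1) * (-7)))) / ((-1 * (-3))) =-1/20 = -0.05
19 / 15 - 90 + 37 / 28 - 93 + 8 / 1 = -72413/420 = -172.41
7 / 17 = 0.41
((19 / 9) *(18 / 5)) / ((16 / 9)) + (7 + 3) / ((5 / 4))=491/40 = 12.28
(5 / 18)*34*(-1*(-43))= 3655/9 = 406.11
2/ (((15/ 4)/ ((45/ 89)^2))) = 1080/7921 = 0.14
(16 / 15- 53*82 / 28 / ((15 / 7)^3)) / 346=-99277/2335500 = -0.04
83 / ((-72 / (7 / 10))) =-581/720 = -0.81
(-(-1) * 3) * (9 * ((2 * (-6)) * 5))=-1620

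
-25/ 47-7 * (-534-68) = 198033/47 = 4213.47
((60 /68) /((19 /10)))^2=22500/104329 = 0.22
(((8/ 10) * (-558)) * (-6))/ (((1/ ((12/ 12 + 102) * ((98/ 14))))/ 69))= 666238608/5 = 133247721.60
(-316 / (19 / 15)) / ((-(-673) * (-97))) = 4740/1240339 = 0.00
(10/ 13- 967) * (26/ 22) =-12561/11 = -1141.91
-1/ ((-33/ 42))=14/11 = 1.27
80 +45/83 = 80.54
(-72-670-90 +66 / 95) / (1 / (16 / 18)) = -631792/855 = -738.94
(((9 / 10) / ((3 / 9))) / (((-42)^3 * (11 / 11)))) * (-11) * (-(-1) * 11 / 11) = 11/27440 = 0.00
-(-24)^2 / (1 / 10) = -5760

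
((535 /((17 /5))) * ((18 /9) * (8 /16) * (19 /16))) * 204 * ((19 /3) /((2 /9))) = 8691075/8 = 1086384.38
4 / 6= 2/3 = 0.67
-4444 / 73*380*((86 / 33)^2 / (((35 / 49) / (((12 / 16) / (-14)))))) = 28385848/2409 = 11783.25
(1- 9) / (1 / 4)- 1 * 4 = -36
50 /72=25/36 = 0.69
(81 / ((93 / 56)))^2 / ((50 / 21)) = 24004512/24025 = 999.15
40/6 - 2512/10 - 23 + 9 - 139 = -5963/15 = -397.53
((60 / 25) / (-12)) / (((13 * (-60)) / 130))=1/30 = 0.03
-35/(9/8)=-280/9 = -31.11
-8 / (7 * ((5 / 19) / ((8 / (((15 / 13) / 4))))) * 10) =-31616/2625 = -12.04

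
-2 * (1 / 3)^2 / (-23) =2/207 = 0.01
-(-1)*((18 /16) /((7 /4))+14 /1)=205/14 = 14.64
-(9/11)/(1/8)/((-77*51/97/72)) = 11.64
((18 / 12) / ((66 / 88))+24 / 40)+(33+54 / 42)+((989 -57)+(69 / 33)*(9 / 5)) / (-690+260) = 5746161/165550 = 34.71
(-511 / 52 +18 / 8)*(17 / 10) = -3349/260 = -12.88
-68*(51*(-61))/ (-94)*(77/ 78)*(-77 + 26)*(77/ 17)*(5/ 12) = 522611705/2444 = 213834.58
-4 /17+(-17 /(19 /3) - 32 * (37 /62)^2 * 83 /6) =-149524753/931209 = -160.57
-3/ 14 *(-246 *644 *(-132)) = -4481136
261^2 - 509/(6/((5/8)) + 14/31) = 106053623/1558 = 68070.36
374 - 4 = 370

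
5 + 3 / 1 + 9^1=17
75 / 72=25/24 = 1.04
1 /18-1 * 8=-143/18 = -7.94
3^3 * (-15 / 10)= -81/2 = -40.50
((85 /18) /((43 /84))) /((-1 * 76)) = -595/4902 = -0.12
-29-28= -57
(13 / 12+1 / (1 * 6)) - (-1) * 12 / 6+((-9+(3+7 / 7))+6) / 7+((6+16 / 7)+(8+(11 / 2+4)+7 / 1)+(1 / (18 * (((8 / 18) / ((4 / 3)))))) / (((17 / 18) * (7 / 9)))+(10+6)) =24945/476 = 52.41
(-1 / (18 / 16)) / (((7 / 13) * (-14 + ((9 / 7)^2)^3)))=1747928/10040805 = 0.17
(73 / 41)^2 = 5329/1681 = 3.17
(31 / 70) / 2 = 31/140 = 0.22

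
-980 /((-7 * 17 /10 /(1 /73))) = 1400/1241 = 1.13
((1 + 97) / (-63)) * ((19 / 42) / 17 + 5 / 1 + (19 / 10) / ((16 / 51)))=-633053/36720 = -17.24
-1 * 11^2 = -121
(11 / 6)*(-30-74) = -572/3 = -190.67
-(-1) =1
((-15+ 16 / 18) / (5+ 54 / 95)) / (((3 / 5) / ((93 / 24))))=-1870075/114264 = -16.37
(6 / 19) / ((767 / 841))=5046/14573 = 0.35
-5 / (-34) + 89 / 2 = 44.65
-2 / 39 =-0.05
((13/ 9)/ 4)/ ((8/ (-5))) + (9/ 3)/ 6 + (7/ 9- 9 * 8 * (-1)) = 7013/96 = 73.05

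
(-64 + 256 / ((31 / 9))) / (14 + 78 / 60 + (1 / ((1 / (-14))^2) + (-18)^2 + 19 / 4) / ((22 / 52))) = 17600/2140829 = 0.01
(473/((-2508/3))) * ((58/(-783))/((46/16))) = 172/11799 = 0.01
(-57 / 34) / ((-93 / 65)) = 1.17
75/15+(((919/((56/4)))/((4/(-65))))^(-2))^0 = 6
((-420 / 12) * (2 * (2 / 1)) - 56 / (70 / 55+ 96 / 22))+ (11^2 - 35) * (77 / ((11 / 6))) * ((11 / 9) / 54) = -171206/2511 = -68.18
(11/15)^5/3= 161051/2278125 = 0.07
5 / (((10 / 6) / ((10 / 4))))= 15/2 = 7.50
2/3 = 0.67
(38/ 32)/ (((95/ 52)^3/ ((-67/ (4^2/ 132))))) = -4857567/45125 = -107.65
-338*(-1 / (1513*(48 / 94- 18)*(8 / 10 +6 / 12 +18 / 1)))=-79430/120015699 = 0.00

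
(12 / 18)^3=8/27 = 0.30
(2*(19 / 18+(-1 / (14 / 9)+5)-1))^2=309136/3969 = 77.89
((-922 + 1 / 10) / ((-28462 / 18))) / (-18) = -1317/40660 = -0.03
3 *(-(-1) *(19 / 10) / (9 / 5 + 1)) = 57/28 = 2.04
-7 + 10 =3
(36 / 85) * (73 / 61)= 2628/5185 = 0.51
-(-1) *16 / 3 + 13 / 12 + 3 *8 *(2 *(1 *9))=5261/12 = 438.42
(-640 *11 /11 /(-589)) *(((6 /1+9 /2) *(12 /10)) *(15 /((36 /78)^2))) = 567840/589 = 964.07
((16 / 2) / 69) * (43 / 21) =344/1449 = 0.24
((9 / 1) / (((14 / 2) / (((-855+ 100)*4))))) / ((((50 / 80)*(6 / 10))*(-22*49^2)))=36240/184877 = 0.20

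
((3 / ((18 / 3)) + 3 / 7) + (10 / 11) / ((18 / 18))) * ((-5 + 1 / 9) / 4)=-283/126 = -2.25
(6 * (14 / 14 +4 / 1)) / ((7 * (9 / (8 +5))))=130/21 = 6.19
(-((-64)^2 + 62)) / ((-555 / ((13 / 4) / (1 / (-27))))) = -243243/370 = -657.41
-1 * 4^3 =-64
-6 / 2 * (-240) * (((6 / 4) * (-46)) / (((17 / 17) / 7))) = -347760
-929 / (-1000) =929/1000 = 0.93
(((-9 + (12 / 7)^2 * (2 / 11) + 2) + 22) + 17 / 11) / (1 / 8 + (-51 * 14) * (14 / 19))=-1399312/43092511 = -0.03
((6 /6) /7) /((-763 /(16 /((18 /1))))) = -8/48069 = 0.00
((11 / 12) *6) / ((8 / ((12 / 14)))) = 33/56 = 0.59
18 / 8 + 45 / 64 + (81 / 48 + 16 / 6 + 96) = 19835/192 = 103.31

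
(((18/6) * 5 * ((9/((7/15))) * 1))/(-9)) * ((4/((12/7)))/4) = -75/4 = -18.75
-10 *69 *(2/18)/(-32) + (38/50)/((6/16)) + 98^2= 3843369/400 = 9608.42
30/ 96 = 0.31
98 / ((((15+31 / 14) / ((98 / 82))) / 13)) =873964/9881 = 88.45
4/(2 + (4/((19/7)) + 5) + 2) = 76/199 = 0.38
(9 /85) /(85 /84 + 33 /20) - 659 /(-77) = 6291583/731731 = 8.60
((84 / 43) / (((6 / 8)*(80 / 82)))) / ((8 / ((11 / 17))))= 3157/14620 = 0.22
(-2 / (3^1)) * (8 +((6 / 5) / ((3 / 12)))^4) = -673552/1875 = -359.23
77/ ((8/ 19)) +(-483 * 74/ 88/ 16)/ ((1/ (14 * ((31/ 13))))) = -3041171/4576 = -664.59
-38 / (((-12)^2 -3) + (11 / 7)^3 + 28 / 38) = -123823/474494 = -0.26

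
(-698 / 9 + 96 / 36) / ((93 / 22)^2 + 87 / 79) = -25771064/6528411 = -3.95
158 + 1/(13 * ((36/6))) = 12325/78 = 158.01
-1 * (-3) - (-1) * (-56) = -53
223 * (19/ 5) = 4237/5 = 847.40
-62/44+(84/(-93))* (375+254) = -388425/682 = -569.54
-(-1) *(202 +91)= 293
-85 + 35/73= -6170/73 = -84.52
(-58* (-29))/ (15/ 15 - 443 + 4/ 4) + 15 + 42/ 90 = 25694/2205 = 11.65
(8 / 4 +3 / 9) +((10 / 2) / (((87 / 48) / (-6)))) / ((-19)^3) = 2.34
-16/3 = -5.33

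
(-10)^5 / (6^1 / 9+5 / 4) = -1200000/23 = -52173.91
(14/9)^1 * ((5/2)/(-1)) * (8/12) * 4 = -280/27 = -10.37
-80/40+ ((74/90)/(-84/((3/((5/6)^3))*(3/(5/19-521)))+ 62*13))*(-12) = -18588838/9281765 = -2.00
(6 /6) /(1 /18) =18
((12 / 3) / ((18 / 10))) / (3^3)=20/243 = 0.08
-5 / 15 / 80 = -1/240 = 0.00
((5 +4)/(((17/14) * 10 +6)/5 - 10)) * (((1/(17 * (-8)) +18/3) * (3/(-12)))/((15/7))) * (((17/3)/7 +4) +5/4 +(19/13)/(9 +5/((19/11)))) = 19516805/3196544 = 6.11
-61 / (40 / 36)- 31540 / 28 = -1181.33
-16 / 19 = -0.84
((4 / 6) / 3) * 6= 4/3 = 1.33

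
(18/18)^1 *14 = 14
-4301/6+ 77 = -3839/6 = -639.83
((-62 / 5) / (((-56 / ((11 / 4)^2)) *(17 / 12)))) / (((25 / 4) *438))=3751/8687000 = 0.00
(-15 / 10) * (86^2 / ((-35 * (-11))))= -28.82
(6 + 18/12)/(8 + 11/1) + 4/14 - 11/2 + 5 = 24/133 = 0.18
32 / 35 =0.91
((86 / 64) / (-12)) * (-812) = 90.93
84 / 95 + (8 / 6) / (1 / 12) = 1604/95 = 16.88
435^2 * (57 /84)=3595275/28 = 128402.68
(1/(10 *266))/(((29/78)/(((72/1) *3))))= 4212/19285 = 0.22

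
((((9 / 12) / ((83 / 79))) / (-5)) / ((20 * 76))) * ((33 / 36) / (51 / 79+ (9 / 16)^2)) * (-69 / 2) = 1578973/511342250 = 0.00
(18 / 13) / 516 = 3/1118 = 0.00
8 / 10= 4/5 = 0.80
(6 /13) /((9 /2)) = 4/39 = 0.10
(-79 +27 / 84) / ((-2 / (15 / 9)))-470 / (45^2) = 65.33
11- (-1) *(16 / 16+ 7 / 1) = 19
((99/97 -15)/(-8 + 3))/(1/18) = 24408/485 = 50.33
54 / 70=27/35 = 0.77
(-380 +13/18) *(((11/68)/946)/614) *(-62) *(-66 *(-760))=221160665/673251 = 328.50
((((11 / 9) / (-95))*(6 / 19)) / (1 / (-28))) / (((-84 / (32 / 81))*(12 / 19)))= -176/207765 = 0.00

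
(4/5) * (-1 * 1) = -4/5 = -0.80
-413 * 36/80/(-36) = 413/80 = 5.16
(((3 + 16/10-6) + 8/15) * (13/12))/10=-169/1800 = -0.09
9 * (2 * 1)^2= 36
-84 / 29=-2.90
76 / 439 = 0.17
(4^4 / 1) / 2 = 128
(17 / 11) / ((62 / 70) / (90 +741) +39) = 494445/12477806 = 0.04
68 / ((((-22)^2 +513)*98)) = 34/48853 = 0.00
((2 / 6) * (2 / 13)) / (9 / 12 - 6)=-0.01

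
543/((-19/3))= -1629/19 = -85.74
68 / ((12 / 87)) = 493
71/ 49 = 1.45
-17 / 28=-0.61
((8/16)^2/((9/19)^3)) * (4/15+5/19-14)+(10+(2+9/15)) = -166951/8748 = -19.08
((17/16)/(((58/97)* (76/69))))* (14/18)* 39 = 3451357/70528 = 48.94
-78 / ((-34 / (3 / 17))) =117/289 = 0.40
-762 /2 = -381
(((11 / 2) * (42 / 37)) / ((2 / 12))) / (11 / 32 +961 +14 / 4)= 44352/1142375 = 0.04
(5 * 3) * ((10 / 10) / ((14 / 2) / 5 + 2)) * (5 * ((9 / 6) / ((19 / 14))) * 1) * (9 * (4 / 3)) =94500/323 = 292.57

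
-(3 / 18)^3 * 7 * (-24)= 7/9 = 0.78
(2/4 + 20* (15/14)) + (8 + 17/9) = 4009/126 = 31.82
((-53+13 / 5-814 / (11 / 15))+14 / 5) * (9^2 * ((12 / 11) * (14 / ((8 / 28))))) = -275670864/55 = -5012197.53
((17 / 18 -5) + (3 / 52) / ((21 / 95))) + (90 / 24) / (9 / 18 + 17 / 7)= -337681/134316 = -2.51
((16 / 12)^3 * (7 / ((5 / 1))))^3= 89915392/2460375 = 36.55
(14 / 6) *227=529.67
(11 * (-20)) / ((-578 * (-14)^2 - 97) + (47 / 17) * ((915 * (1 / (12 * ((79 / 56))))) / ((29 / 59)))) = 1713668/880832977 = 0.00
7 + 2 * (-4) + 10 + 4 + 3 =16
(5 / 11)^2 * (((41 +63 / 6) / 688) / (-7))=-2575/1165472 = 0.00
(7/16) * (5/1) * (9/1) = 315/16 = 19.69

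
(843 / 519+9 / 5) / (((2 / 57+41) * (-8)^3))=-84417/517948160 = 0.00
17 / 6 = 2.83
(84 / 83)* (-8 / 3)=-224/83 = -2.70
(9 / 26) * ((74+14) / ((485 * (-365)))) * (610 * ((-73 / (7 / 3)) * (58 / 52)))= 2101572/573755 = 3.66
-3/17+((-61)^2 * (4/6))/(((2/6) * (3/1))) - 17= 125638/51 = 2463.49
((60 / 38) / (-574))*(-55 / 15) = 55/5453 = 0.01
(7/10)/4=7/40 = 0.18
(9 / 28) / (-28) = -9/784 = -0.01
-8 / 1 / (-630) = 4/315 = 0.01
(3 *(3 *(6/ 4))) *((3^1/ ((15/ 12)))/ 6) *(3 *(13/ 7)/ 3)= 351/35 = 10.03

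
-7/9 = -0.78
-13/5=-2.60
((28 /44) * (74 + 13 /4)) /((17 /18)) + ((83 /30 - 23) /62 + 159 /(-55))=3397057/69564 = 48.83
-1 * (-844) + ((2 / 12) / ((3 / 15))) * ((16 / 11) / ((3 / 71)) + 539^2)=48108757/198 = 242973.52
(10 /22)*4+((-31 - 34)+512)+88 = 5905/11 = 536.82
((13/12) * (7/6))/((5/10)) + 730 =26371/36 = 732.53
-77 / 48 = -1.60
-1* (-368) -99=269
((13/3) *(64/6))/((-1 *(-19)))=416/171 = 2.43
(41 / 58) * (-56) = -1148/29 = -39.59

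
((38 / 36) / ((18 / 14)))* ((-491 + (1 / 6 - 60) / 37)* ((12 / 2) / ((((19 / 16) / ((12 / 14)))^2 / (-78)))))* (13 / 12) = 675913472/6327 = 106830.01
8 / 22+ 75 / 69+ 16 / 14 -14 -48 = -105209/1771 = -59.41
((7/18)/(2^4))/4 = 7/1152 = 0.01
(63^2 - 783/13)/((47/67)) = 3404538/611 = 5572.08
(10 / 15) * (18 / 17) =12/17 = 0.71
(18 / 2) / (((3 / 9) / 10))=270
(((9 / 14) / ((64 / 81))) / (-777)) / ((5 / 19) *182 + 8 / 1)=-513/27383552 = 0.00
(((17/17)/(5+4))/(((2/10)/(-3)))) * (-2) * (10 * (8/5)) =160/3 = 53.33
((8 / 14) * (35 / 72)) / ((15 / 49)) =49/54 = 0.91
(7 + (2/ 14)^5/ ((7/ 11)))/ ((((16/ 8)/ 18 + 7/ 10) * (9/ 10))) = 82355400/8588377 = 9.59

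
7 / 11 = 0.64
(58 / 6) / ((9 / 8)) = 232/27 = 8.59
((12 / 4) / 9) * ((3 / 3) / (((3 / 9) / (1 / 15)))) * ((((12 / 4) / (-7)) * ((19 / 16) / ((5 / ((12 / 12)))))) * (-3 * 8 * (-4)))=-114/175 = -0.65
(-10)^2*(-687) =-68700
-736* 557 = -409952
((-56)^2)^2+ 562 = 9835058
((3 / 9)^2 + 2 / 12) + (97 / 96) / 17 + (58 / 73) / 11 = 1609721/3931488 = 0.41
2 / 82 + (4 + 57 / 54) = 5.08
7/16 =0.44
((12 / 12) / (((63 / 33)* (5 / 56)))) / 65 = 88/975 = 0.09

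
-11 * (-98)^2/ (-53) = 105644/53 = 1993.28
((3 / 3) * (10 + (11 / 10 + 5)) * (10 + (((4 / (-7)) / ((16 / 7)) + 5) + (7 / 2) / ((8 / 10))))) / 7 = 3519/80 = 43.99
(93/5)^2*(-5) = -8649/5 = -1729.80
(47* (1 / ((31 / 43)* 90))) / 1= 2021/2790 = 0.72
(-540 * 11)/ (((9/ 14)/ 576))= -5322240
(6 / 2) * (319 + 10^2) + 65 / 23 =28976/23 = 1259.83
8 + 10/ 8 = 37/4 = 9.25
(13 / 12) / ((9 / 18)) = 13/6 = 2.17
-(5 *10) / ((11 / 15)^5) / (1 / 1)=-37968750/161051 = -235.76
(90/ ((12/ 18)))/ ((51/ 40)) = 1800/17 = 105.88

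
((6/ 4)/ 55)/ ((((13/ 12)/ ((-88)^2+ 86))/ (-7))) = -197316/143 = -1379.83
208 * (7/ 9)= 1456/9 = 161.78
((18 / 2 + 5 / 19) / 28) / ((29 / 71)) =3124/3857 = 0.81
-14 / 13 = -1.08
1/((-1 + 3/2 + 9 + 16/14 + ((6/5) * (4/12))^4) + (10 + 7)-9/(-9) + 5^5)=8750/27594599 = 0.00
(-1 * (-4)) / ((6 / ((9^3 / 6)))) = 81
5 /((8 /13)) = 8.12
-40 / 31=-1.29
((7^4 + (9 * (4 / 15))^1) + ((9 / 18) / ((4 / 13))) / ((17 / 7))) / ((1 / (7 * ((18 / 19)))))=102990321/6460 = 15942.77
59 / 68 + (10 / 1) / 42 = 1579/1428 = 1.11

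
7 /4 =1.75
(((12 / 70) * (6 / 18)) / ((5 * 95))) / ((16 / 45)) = 9/26600 = 0.00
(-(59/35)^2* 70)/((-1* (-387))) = -6962/13545 = -0.51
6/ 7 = 0.86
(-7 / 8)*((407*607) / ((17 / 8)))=-1729343/17 = -101726.06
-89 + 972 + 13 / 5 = 4428/5 = 885.60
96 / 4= 24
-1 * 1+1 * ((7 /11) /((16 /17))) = -57/176 = -0.32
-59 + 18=-41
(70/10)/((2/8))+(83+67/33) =3730/33 = 113.03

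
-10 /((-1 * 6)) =5/3 = 1.67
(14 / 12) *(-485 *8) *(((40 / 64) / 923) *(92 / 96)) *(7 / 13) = -2732975/1727856 = -1.58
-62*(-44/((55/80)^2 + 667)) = 698368/170873 = 4.09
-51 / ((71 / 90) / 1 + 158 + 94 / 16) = -1080/3487 = -0.31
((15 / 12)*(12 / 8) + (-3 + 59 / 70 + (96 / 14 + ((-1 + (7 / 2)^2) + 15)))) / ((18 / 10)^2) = 10.13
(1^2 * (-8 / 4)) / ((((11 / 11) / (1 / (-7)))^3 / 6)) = 12/343 = 0.03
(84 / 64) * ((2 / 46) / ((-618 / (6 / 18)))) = -7/227424 = 0.00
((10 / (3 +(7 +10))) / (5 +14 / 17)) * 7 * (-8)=-476/99 = -4.81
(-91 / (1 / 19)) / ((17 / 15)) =-25935/17 = -1525.59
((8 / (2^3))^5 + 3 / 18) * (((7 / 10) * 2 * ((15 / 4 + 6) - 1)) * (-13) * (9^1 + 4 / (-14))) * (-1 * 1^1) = 1619.04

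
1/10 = 0.10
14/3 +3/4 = 65/12 = 5.42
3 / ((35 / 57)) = 171/35 = 4.89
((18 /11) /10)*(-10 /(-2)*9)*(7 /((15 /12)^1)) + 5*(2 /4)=43.74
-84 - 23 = -107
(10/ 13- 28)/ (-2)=177/13 = 13.62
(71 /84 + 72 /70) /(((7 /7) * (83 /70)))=787/498 = 1.58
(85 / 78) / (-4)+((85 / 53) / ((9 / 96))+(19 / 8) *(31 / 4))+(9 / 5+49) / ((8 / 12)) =36855679/330720 = 111.44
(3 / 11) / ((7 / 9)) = 27/77 = 0.35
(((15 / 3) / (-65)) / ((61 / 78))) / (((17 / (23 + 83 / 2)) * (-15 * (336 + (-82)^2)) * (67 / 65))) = 1677/490521740 = 0.00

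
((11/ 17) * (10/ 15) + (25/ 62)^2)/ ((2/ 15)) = 582215/130696 = 4.45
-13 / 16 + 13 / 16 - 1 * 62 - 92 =-154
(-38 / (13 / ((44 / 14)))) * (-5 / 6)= 2090/273 = 7.66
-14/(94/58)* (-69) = 28014/47 = 596.04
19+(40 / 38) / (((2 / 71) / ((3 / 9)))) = 1793/57 = 31.46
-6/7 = -0.86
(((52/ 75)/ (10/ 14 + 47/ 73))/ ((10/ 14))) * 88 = 8184176/130125 = 62.89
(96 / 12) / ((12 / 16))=32/3 = 10.67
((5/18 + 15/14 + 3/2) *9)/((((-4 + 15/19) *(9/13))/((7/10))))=-88673/10980 = -8.08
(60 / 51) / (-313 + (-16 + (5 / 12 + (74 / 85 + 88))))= -1200/244507 = 0.00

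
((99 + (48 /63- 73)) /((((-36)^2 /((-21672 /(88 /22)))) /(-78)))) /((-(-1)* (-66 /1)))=-157079/1188 = -132.22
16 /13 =1.23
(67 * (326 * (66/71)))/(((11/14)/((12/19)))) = 22016736/1349 = 16320.78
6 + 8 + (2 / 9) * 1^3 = 128/9 = 14.22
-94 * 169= -15886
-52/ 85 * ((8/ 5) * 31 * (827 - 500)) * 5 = -49611.67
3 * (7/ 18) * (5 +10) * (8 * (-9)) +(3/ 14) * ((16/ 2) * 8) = -1246.29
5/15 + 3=10/3 = 3.33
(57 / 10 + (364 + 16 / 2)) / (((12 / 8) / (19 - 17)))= 2518/5 = 503.60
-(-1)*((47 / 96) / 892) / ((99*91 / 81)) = 141/28572544 = 0.00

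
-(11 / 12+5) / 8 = -71/96 = -0.74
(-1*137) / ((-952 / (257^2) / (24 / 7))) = 27146139/833 = 32588.40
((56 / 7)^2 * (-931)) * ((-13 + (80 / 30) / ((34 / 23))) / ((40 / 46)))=195629168/255 = 767173.21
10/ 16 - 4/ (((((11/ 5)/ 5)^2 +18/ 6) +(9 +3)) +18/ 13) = 206745/538792 = 0.38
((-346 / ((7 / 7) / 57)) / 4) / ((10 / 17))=-167637/20 = -8381.85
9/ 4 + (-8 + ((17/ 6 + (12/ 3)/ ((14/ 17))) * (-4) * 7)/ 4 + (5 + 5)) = -595/12 = -49.58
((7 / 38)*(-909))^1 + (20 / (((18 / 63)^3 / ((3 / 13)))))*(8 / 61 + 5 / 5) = 849618/15067 = 56.39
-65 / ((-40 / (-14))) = -91/4 = -22.75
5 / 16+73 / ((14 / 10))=52.46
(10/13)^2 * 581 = 58100/169 = 343.79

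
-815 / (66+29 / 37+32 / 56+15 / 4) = -168868/14733 = -11.46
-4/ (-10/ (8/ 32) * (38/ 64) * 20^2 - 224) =1/2431 = 0.00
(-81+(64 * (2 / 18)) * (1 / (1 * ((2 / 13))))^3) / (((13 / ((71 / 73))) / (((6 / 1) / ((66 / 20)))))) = 23922740/93951 = 254.63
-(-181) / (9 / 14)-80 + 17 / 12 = 7307/36 = 202.97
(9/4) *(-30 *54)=-3645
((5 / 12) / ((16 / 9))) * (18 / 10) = 0.42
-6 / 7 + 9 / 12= -3/28 = -0.11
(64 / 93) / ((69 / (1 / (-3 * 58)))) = -32/558279 = 0.00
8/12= 2/3 = 0.67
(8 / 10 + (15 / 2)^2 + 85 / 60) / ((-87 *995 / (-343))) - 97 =-125651264/1298475 = -96.77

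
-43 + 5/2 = -81/2 = -40.50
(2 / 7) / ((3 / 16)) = 32/21 = 1.52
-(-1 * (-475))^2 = -225625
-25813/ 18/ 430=-25813/7740 = -3.34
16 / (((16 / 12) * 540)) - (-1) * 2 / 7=97/315 = 0.31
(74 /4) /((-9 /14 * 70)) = -37/90 = -0.41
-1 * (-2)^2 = -4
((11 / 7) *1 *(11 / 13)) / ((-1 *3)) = -121/273 = -0.44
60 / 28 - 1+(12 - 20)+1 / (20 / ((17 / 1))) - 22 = -3921/140 = -28.01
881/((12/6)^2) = 881/4 = 220.25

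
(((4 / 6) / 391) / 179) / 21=2/4409307 = 0.00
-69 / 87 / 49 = -23/1421 = -0.02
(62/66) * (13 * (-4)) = -1612/33 = -48.85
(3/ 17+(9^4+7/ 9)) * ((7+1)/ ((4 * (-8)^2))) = 205.06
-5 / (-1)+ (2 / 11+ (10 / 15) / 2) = 182/33 = 5.52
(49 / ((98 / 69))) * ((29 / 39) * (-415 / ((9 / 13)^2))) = -3598465/162 = -22212.75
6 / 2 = 3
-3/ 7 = -0.43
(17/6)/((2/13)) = 221/12 = 18.42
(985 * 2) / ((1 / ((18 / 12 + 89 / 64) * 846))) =77081175/16 = 4817573.44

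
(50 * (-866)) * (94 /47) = -86600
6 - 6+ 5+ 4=9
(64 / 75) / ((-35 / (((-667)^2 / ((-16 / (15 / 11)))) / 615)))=1779556/1183875 = 1.50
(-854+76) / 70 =-389/35 = -11.11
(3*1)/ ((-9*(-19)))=1/57 = 0.02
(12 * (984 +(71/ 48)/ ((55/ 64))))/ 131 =650576/7205 = 90.30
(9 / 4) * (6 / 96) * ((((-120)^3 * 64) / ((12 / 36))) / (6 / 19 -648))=147744000/2051 = 72035.10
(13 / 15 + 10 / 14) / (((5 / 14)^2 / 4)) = 49.58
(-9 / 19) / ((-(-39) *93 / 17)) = -17/7657 = 0.00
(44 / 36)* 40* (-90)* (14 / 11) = -5600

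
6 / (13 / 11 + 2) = 66/35 = 1.89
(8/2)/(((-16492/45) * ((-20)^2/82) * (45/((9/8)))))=-369/6596800 = 0.00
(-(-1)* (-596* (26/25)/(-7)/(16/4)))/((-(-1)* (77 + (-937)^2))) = 149/5909925 = 0.00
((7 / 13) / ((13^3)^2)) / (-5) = -7/313742585 = 0.00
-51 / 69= -17/23 = -0.74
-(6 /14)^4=-81/2401 = -0.03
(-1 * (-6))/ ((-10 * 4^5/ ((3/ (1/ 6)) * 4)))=-27/640 = -0.04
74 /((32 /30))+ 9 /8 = 141/2 = 70.50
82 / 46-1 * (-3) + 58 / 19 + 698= 308450/437 = 705.84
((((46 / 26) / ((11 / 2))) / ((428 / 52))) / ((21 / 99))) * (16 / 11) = 2208/8239 = 0.27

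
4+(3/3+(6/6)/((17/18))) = 103/17 = 6.06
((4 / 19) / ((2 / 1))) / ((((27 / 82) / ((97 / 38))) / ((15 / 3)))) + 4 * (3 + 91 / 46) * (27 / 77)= 190964072/17261937 = 11.06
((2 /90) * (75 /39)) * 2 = 10/117 = 0.09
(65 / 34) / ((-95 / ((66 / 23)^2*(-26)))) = 736164/170867 = 4.31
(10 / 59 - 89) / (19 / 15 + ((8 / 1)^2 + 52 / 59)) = -78615/58541 = -1.34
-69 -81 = -150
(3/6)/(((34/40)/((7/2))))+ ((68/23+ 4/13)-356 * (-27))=9617.32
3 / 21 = 1/7 = 0.14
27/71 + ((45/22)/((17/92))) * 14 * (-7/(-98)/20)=24795/26554 = 0.93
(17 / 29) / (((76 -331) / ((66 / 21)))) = -22/3045 = -0.01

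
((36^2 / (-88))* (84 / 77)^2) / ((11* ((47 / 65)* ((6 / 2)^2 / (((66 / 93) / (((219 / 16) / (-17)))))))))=30551040/141566491 = 0.22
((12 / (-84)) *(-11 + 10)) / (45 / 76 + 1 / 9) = 0.20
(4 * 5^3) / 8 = 125/2 = 62.50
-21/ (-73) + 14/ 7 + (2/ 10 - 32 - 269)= -108957/365 = -298.51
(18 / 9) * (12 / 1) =24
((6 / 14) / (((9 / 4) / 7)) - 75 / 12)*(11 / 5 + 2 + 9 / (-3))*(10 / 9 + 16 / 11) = -7493/495 = -15.14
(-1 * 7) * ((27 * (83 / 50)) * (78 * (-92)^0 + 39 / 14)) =-2534571/100 = -25345.71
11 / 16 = 0.69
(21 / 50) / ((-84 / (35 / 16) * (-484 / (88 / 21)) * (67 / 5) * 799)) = 1/113061696 = 0.00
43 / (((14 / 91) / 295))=164905/2 = 82452.50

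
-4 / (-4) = 1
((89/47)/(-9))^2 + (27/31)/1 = 5076634/5546799 = 0.92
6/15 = 2/5 = 0.40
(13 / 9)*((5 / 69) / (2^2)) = 65/2484 = 0.03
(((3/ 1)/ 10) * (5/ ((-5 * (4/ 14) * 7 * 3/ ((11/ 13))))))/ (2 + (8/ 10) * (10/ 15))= -33/1976 = -0.02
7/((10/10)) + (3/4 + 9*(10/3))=151/4 = 37.75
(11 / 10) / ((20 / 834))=45.87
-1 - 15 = -16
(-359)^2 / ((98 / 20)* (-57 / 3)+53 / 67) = -86350270/61847 = -1396.19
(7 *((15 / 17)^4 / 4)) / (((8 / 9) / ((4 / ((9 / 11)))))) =5.83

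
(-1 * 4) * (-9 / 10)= 18/5 = 3.60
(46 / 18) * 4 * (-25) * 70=-161000/9 = -17888.89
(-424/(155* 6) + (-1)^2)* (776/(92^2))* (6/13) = 1067/46345 = 0.02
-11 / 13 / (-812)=11/10556 = 0.00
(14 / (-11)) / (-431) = 14/4741 = 0.00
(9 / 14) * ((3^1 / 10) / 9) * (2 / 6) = 1/140 = 0.01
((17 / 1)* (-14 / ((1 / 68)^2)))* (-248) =272926976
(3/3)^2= 1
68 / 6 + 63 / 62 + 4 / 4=13.35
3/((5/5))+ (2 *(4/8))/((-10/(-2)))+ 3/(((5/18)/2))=124/5 = 24.80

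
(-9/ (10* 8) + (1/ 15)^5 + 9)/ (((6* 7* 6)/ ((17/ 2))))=262244771/874800000 = 0.30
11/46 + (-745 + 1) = -34213/46 = -743.76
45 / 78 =15/26 = 0.58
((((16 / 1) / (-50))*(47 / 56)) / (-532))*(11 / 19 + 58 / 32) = 34169/28302400 = 0.00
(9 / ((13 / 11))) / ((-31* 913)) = -9/33449 = 0.00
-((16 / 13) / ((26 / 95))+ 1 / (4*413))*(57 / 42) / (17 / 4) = -23858091/16611686 = -1.44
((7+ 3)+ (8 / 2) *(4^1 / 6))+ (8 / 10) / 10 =12.75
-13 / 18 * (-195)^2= -54925/2 = -27462.50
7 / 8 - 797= -6369/8 = -796.12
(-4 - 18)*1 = -22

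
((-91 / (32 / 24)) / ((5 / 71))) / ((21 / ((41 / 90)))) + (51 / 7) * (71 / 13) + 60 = 78.77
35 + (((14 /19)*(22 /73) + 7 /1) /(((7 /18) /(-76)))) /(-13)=136247/949 = 143.57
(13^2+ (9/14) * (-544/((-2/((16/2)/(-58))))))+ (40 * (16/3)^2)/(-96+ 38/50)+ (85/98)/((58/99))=564557723/4200084 = 134.42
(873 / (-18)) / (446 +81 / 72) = -388/3577 = -0.11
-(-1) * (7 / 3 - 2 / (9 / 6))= 1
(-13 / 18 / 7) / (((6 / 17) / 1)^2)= -3757/4536 = -0.83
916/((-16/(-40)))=2290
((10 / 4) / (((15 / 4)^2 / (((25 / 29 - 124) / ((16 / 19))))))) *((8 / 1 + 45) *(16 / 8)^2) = -7191994/1305 = -5511.11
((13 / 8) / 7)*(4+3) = 13/8 = 1.62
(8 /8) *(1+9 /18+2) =7/2 = 3.50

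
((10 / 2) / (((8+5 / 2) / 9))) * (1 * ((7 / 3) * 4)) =40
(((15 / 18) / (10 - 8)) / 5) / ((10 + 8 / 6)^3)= 9/157216 = 0.00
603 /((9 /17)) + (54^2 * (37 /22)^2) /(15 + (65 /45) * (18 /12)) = 20183363/12463 = 1619.46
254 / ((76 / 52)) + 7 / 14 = 6623/38 = 174.29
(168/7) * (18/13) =432/13 = 33.23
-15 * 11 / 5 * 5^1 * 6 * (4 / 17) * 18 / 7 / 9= -7920/119 = -66.55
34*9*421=128826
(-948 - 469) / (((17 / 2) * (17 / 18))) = -51012/289 = -176.51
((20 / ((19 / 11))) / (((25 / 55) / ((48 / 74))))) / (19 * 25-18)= 11616/321271 = 0.04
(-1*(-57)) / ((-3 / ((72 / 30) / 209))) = -12/55 = -0.22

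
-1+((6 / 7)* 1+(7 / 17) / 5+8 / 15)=844/1785 = 0.47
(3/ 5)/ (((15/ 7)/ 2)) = 14/25 = 0.56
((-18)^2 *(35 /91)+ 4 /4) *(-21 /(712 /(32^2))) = -4389504/1157 = -3793.87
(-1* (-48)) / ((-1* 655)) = -48/655 = -0.07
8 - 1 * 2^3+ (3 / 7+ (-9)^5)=-413340/7 = -59048.57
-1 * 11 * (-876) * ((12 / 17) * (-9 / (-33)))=31536/17 = 1855.06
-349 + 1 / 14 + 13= -4703/14 = -335.93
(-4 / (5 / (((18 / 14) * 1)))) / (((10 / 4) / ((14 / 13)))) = -0.44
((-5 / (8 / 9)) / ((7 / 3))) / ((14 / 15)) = -2025/784 = -2.58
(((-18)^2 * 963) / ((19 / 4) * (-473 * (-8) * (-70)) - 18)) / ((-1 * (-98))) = -78003/30825851 = 0.00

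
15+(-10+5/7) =40/7 = 5.71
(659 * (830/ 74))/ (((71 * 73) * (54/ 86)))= 11759855/5177817 = 2.27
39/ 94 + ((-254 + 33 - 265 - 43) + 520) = -807/94 = -8.59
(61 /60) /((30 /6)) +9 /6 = 511/300 = 1.70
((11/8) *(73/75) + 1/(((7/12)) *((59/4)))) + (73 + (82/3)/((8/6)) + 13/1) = 107.95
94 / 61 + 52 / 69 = 9658/4209 = 2.29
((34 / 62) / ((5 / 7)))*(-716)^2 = 61006064/155 = 393587.51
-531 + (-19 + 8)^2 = -410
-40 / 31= -1.29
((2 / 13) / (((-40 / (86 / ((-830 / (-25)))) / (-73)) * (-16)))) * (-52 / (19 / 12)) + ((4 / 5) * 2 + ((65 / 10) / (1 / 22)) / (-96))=1213621/756960 = 1.60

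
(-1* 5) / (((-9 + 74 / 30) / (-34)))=-1275/49 = -26.02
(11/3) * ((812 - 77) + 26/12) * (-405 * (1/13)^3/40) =-437877/35152 = -12.46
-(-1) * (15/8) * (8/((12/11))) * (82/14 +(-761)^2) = 55740960/7 = 7962994.29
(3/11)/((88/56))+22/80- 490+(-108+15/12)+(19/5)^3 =-65512963/121000 = -541.43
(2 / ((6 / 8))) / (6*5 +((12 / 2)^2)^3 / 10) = 20/35217 = 0.00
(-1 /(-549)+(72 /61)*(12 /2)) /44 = 3889/24156 = 0.16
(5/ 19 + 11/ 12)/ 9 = 269/2052 = 0.13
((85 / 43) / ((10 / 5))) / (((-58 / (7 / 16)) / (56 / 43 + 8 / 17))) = -2835/214484 = -0.01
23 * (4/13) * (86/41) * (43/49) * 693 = 33681384/3731 = 9027.44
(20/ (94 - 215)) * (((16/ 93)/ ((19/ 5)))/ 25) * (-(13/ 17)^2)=10816/61790223 = 0.00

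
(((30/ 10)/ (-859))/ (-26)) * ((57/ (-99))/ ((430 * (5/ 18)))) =-171/264099550 = 0.00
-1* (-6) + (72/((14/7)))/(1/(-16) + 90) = 9210/1439 = 6.40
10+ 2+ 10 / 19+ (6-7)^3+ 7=352/19 = 18.53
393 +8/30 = 5899/15 = 393.27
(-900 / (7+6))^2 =810000/169 = 4792.90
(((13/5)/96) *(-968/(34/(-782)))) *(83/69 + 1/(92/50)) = 379093/360 = 1053.04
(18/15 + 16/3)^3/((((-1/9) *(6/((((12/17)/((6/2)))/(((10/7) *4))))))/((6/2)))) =-1647086/31875 = -51.67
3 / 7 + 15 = 108/7 = 15.43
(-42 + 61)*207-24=3909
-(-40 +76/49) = 38.45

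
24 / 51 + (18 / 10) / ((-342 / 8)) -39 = -62293/1615 = -38.57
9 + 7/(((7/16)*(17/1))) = 169/17 = 9.94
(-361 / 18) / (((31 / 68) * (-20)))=6137/2790 = 2.20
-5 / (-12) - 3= -31/12 = -2.58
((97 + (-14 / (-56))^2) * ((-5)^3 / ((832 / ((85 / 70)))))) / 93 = -3300125/17332224 = -0.19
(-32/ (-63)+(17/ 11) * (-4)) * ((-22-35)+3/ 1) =23592/77 = 306.39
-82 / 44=-41/22 = -1.86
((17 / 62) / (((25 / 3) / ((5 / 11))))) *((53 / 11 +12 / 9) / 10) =3451/375100 = 0.01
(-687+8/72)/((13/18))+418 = -6930/13 = -533.08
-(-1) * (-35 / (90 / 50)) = -19.44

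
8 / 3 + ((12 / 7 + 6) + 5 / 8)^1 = 11.01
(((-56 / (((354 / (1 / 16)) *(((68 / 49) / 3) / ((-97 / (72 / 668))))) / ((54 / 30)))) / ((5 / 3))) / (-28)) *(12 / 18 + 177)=-423069283/3209600 = -131.81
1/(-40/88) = -11/5 = -2.20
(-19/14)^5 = -2476099/537824 = -4.60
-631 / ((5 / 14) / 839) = -7411726/5 = -1482345.20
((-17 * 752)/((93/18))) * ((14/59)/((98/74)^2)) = -210015552/627347 = -334.77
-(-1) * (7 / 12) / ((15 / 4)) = 7/45 = 0.16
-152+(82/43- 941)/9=-99205/387 = -256.34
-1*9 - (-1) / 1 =-8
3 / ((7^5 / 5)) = 15/16807 = 0.00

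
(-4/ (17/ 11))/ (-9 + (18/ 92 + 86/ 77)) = 155848/462893 = 0.34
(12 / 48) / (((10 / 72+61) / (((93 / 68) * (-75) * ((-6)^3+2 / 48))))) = 49275/544 = 90.58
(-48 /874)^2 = 576/190969 = 0.00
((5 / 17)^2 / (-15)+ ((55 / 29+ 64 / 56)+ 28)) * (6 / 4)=2730976/58667 = 46.55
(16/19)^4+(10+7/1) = 2280993/130321 = 17.50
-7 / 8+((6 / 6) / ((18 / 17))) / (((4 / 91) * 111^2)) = -193669/221778 = -0.87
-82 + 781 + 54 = 753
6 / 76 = 3/38 = 0.08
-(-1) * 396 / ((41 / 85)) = 33660/41 = 820.98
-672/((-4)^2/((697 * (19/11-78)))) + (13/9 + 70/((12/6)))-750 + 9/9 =220977431/99 = 2232095.26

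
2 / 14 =1/7 = 0.14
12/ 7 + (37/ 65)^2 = 2.04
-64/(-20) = 16/5 = 3.20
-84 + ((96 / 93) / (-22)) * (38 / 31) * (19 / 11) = -9779156/116281 = -84.10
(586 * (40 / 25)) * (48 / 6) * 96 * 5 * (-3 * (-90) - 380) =-396042240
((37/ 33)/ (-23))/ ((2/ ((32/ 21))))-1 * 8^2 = -1020688/15939 = -64.04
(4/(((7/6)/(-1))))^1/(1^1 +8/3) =-72/77 = -0.94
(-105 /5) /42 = -1/2 = -0.50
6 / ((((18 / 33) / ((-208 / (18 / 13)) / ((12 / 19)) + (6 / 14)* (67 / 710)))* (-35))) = 351031043/4696650 = 74.74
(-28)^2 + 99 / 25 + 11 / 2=39673/50 = 793.46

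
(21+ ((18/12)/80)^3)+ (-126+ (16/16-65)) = -692223973/4096000 = -169.00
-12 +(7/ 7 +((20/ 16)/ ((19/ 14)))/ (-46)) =-19263/1748 = -11.02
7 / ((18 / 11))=4.28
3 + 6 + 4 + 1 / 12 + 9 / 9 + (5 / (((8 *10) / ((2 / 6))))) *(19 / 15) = 10159/720 = 14.11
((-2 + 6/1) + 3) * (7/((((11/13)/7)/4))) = 17836/11 = 1621.45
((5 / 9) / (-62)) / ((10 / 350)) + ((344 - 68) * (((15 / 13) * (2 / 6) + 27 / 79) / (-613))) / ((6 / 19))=-473989657/351289458 = -1.35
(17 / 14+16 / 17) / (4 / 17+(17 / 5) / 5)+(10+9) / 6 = 45106/8169 = 5.52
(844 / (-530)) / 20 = -211/2650 = -0.08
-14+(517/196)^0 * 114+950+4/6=3152/3 = 1050.67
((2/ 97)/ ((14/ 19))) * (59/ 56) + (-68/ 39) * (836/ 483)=-305781725/102322584 = -2.99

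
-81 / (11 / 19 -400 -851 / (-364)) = 0.20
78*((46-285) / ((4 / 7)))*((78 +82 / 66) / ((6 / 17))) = -966851795/132 = -7324634.81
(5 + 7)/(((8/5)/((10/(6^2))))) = 25/12 = 2.08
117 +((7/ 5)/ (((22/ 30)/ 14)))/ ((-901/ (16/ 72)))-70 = 1397255/29733 = 46.99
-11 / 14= -0.79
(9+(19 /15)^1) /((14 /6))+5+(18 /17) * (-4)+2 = 609/85 = 7.16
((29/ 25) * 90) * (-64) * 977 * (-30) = 195837696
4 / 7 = 0.57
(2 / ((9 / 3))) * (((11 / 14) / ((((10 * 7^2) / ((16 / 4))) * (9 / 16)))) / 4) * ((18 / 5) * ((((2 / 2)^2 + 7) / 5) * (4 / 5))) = 5632/643125 = 0.01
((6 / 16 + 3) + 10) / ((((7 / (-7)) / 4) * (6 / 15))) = -535/4 = -133.75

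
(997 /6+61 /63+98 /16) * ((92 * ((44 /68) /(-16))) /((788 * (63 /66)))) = -243019909/283566528 = -0.86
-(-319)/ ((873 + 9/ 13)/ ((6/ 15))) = 4147/28395 = 0.15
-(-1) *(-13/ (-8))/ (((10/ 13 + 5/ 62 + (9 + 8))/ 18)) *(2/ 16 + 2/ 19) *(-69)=-113869665/4373648 = -26.04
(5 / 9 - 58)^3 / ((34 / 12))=-276376826/4131 = -66903.13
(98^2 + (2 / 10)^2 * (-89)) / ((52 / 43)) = 10320473/1300 = 7938.83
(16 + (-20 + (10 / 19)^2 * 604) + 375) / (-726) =-64777/87362 = -0.74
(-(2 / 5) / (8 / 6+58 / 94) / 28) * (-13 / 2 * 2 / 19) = 1833/365750 = 0.01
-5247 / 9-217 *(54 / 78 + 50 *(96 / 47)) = -13988804/611 = -22894.93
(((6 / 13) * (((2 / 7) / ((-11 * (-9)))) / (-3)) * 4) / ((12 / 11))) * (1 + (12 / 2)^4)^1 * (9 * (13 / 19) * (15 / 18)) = -12970/1197 = -10.84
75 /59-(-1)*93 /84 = 3929/1652 = 2.38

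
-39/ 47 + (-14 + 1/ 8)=-5529/376 = -14.70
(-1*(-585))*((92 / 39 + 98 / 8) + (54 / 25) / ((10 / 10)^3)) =196197/20 = 9809.85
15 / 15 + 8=9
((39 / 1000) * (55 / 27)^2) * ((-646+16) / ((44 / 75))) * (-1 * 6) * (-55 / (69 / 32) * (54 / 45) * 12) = -8808800/23 = -382991.30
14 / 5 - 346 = -1716/5 = -343.20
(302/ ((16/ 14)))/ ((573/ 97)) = 44.73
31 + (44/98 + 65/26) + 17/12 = 20795/588 = 35.37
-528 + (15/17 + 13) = -514.12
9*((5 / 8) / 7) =45/56 = 0.80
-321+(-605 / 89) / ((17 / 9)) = -491118/1513 = -324.60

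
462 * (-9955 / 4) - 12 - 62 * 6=-2300373/2 = -1150186.50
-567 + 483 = -84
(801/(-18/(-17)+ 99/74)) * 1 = 334.21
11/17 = 0.65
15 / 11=1.36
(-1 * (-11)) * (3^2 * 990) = 98010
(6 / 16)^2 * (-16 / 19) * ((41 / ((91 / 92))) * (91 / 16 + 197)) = -27523341/27664 = -994.92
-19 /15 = -1.27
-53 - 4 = -57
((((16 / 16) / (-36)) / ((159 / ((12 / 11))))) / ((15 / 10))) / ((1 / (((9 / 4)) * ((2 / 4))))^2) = -3/18656 = 0.00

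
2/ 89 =0.02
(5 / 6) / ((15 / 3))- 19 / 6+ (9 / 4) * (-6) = -33/2 = -16.50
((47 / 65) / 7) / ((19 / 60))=564/1729 = 0.33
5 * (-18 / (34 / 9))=-23.82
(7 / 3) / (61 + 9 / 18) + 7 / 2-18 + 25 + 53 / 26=60329/4797 = 12.58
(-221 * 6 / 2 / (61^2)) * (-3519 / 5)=2333097/18605 = 125.40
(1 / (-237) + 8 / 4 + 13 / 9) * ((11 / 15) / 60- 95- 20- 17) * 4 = -290557894/159975 = -1816.27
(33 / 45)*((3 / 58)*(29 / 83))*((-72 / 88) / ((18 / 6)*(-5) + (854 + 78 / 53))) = -477/36972350 = 0.00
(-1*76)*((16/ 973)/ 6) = -608/2919 = -0.21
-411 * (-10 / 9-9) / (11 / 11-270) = -12467/807 = -15.45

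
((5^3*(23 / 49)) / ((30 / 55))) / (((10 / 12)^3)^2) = 1967328/6125 = 321.20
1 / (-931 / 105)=-15/133 = -0.11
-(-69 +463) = -394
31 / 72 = 0.43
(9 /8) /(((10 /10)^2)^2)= 9/8 = 1.12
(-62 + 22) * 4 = -160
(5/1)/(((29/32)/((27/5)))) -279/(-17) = 46.20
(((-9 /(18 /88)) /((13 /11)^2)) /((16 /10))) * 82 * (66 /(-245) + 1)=-9768209/8281 = -1179.59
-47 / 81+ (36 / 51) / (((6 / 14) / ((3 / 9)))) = -43/1377 = -0.03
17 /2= 8.50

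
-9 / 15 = -3/5 = -0.60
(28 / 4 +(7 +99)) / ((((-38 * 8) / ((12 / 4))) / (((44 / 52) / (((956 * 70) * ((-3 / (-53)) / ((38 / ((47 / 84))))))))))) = -197637/11682320 = -0.02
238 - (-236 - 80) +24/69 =12750/23 = 554.35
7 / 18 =0.39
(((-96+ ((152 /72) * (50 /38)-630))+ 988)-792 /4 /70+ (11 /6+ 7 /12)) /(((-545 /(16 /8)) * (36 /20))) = -333101/618030 = -0.54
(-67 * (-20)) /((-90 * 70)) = -67/315 = -0.21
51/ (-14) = -51/14 = -3.64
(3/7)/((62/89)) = 267/434 = 0.62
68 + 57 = 125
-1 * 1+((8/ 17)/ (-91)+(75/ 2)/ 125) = -10909/15470 = -0.71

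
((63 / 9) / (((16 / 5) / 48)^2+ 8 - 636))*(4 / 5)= -0.01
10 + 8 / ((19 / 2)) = 206/19 = 10.84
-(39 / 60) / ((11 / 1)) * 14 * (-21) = 17.37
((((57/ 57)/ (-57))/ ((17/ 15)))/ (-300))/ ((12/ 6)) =1/38760 = 0.00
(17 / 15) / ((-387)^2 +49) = 17/2247270 = 0.00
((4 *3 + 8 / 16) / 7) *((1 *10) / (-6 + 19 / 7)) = -125/23 = -5.43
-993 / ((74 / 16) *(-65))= 7944/2405 = 3.30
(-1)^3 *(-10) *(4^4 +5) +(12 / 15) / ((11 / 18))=143622/55 = 2611.31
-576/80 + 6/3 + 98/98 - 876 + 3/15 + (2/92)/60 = -2428799/2760 = -880.00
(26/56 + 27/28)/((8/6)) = 15/14 = 1.07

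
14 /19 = 0.74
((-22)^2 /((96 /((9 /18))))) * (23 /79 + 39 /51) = 85789/32232 = 2.66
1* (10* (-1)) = -10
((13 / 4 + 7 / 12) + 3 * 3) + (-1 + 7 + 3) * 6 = 401/6 = 66.83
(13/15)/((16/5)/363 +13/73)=114829/24763 = 4.64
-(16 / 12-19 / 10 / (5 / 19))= 883/150 = 5.89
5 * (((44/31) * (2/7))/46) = 220/4991 = 0.04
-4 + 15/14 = -2.93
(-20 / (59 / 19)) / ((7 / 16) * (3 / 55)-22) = 334400/1141001 = 0.29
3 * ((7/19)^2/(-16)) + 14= 80717/5776 = 13.97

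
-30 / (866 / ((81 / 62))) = -1215/26846 = -0.05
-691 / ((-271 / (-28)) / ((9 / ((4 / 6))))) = -261198/271 = -963.83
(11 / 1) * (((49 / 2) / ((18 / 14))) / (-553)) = -539/1422 = -0.38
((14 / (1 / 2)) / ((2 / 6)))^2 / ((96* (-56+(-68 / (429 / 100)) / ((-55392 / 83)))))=-109162053/83135813 = -1.31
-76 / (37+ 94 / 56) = -112/57 = -1.96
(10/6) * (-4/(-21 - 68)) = 20/267 = 0.07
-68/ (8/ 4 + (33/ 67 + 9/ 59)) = -67201/2614 = -25.71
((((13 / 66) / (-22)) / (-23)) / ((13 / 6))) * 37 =37/5566 = 0.01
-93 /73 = -1.27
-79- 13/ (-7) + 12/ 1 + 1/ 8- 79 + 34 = -6161/56 = -110.02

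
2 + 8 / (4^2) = 5/2 = 2.50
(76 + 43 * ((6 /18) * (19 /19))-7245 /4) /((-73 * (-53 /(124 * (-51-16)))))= 42892127/11607 = 3695.37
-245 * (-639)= 156555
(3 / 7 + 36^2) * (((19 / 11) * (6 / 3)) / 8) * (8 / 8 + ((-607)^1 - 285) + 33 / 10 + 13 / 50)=-6955311/14 = -496807.93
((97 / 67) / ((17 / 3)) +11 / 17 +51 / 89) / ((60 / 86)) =2.11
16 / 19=0.84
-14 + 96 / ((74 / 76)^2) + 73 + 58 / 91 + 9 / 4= 81298599/498316 = 163.15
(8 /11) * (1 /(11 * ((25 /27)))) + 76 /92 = 62443/69575 = 0.90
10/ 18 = 5/9 = 0.56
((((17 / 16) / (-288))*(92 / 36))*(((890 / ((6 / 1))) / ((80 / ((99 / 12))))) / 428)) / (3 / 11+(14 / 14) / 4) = -183073/284000256 = 0.00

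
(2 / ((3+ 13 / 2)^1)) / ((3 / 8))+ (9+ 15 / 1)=1400/57 = 24.56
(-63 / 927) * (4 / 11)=-28/1133 = -0.02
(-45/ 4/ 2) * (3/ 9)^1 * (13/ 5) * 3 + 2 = -101/8 = -12.62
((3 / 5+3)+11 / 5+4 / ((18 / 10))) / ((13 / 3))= 361/195 = 1.85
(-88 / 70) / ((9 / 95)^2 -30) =79420/1894683 = 0.04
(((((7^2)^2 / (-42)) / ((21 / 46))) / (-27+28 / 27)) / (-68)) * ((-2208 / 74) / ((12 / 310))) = 24106530/440929 = 54.67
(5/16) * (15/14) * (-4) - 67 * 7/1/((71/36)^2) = -34416219/282296 = -121.92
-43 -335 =-378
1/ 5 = 0.20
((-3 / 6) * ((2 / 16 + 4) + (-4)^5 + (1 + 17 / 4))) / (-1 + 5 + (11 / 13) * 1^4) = 105521/1008 = 104.68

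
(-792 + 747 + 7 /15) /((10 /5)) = -22.27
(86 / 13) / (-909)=-86/11817 = -0.01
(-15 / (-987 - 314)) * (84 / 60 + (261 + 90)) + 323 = 425509/1301 = 327.06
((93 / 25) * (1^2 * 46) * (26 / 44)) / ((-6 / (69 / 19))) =-639561/10450 = -61.20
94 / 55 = 1.71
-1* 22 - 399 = -421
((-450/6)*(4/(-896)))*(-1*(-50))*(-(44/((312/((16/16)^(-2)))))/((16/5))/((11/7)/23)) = -71875/6656 = -10.80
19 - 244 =-225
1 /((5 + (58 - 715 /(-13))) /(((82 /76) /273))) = 41/1224132 = 0.00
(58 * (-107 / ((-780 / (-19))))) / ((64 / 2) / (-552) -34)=1356011/305500 = 4.44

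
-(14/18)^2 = -49/81 = -0.60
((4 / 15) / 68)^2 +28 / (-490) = -26003/455175 = -0.06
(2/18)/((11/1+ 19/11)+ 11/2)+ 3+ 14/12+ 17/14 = 136093/25263 = 5.39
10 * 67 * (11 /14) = 3685/7 = 526.43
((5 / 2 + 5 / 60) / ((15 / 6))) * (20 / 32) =31/48 = 0.65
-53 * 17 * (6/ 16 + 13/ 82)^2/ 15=-5518625/322752 = -17.10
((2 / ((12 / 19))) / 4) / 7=19/168 = 0.11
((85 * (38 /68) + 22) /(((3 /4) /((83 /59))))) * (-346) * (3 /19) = -7983604/1121 = -7121.86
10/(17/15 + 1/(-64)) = 9600/1073 = 8.95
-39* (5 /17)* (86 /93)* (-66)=368940/527 = 700.08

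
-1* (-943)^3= 838561807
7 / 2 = 3.50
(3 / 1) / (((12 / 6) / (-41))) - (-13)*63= 1515/2 = 757.50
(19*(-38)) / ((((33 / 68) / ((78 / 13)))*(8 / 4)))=-49096/11 = -4463.27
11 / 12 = 0.92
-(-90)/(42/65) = 975/7 = 139.29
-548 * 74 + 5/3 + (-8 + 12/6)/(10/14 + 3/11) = -4623431/114 = -40556.41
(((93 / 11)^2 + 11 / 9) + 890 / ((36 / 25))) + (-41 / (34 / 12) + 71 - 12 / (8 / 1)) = 745.79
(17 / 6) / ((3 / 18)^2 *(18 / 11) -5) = -187/327 = -0.57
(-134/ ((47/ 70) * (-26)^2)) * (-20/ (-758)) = -23450/3010397 = -0.01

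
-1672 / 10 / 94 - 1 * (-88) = 20262/235 = 86.22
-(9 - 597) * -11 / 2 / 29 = -3234/29 = -111.52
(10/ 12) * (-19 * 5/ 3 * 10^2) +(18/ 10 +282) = -105979/45 = -2355.09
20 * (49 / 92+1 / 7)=2175/161 = 13.51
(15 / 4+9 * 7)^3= 19034163/64 = 297408.80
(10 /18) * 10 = 50/9 = 5.56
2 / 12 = 1/6 = 0.17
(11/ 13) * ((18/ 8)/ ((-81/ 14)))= -77/234 = -0.33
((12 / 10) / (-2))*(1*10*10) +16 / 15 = -884/15 = -58.93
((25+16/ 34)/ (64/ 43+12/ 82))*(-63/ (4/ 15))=-3681.03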